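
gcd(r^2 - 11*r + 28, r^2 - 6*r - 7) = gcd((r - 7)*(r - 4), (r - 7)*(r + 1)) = r - 7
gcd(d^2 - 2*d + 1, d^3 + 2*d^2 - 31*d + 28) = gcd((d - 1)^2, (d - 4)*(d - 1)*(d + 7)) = d - 1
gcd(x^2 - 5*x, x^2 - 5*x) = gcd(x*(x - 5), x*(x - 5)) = x^2 - 5*x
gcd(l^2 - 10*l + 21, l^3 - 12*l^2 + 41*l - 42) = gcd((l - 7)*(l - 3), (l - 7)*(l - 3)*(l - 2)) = l^2 - 10*l + 21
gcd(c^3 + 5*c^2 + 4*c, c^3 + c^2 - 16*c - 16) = c^2 + 5*c + 4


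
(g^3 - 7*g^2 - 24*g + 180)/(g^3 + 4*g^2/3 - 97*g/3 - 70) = 3*(g - 6)/(3*g + 7)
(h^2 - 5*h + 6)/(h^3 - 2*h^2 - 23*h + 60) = (h - 2)/(h^2 + h - 20)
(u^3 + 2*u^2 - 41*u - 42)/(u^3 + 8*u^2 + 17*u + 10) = (u^2 + u - 42)/(u^2 + 7*u + 10)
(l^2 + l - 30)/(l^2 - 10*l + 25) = (l + 6)/(l - 5)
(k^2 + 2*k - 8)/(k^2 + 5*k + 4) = (k - 2)/(k + 1)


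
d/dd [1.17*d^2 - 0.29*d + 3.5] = 2.34*d - 0.29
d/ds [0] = 0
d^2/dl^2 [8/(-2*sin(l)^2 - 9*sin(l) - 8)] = 8*(16*sin(l)^4 + 54*sin(l)^3 - 7*sin(l)^2 - 180*sin(l) - 130)/(9*sin(l) - cos(2*l) + 9)^3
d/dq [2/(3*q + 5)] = -6/(3*q + 5)^2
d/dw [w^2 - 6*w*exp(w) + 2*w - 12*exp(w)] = -6*w*exp(w) + 2*w - 18*exp(w) + 2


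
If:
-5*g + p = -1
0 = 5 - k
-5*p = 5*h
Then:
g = p/5 + 1/5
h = -p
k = 5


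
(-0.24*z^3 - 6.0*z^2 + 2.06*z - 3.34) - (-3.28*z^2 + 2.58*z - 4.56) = -0.24*z^3 - 2.72*z^2 - 0.52*z + 1.22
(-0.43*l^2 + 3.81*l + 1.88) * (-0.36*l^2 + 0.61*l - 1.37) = 0.1548*l^4 - 1.6339*l^3 + 2.2364*l^2 - 4.0729*l - 2.5756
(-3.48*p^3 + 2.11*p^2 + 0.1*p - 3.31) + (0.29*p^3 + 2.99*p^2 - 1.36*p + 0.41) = -3.19*p^3 + 5.1*p^2 - 1.26*p - 2.9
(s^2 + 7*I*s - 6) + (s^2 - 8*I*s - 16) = 2*s^2 - I*s - 22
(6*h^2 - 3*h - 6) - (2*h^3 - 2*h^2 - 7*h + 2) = -2*h^3 + 8*h^2 + 4*h - 8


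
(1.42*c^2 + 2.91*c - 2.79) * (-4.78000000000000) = -6.7876*c^2 - 13.9098*c + 13.3362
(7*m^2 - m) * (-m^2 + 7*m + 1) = -7*m^4 + 50*m^3 - m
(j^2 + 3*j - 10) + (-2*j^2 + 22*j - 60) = -j^2 + 25*j - 70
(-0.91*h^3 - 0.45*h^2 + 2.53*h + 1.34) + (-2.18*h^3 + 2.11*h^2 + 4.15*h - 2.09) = -3.09*h^3 + 1.66*h^2 + 6.68*h - 0.75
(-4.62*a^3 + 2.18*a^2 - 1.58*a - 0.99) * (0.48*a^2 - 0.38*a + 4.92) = -2.2176*a^5 + 2.802*a^4 - 24.3172*a^3 + 10.8508*a^2 - 7.3974*a - 4.8708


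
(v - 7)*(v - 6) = v^2 - 13*v + 42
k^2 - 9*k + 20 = (k - 5)*(k - 4)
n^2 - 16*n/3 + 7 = (n - 3)*(n - 7/3)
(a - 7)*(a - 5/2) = a^2 - 19*a/2 + 35/2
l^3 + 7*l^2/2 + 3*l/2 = l*(l + 1/2)*(l + 3)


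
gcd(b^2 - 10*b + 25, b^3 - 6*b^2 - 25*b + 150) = b - 5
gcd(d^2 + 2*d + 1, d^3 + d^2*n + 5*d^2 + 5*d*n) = 1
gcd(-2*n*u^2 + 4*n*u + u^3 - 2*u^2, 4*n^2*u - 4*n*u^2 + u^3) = -2*n*u + u^2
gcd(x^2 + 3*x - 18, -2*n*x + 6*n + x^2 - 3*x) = x - 3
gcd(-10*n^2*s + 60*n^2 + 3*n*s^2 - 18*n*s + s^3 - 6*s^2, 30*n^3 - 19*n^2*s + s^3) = -10*n^2 + 3*n*s + s^2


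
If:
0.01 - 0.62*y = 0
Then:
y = 0.02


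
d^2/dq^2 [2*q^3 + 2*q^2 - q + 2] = 12*q + 4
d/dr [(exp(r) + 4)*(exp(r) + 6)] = 2*(exp(r) + 5)*exp(r)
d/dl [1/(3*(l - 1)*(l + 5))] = 2*(-l - 2)/(3*(l^4 + 8*l^3 + 6*l^2 - 40*l + 25))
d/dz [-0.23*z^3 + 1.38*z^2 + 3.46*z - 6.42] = -0.69*z^2 + 2.76*z + 3.46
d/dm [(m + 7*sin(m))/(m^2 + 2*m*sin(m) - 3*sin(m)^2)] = (5*m^2*cos(m) - m^2 - 14*m*sin(m) + 3*m*sin(2*m) + 21*cos(m)/4 + 17*cos(2*m)/2 - 21*cos(3*m)/4 - 17/2)/((m - sin(m))^2*(m + 3*sin(m))^2)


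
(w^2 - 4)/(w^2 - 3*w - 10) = (w - 2)/(w - 5)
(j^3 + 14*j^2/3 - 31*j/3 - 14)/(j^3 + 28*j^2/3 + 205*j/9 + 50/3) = 3*(3*j^2 - 4*j - 7)/(9*j^2 + 30*j + 25)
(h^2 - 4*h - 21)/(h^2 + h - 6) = (h - 7)/(h - 2)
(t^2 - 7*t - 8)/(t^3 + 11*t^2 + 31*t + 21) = (t - 8)/(t^2 + 10*t + 21)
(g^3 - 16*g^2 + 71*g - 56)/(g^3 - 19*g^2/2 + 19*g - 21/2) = 2*(g - 8)/(2*g - 3)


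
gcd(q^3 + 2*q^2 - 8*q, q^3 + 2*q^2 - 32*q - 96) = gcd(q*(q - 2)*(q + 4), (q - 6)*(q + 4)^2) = q + 4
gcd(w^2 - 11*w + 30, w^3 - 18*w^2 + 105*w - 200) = w - 5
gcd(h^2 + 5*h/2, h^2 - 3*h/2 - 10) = h + 5/2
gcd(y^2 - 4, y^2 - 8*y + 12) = y - 2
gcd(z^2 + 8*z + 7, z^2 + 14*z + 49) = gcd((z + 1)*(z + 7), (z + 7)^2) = z + 7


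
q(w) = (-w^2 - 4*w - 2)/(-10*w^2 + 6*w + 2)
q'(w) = (-2*w - 4)/(-10*w^2 + 6*w + 2) + (20*w - 6)*(-w^2 - 4*w - 2)/(-10*w^2 + 6*w + 2)^2 = (-23*w^2 - 22*w + 2)/(2*(25*w^4 - 30*w^3 - w^2 + 6*w + 1))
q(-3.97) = 0.01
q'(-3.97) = -0.02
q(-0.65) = -0.03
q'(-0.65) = 0.35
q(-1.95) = -0.04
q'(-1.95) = -0.04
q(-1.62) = -0.05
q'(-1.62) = -0.04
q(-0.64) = -0.03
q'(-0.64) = 0.38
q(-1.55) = -0.06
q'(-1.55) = -0.04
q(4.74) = 0.22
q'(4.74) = -0.03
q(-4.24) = 0.01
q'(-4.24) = -0.02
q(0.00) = -1.00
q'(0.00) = 1.00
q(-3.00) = -0.00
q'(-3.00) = -0.02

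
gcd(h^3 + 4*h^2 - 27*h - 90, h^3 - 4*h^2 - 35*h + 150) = h^2 + h - 30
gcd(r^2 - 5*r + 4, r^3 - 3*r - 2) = 1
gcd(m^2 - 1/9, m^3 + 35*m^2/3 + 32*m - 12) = m - 1/3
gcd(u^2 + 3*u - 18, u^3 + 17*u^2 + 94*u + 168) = u + 6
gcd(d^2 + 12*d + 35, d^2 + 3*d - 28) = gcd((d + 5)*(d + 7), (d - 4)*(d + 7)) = d + 7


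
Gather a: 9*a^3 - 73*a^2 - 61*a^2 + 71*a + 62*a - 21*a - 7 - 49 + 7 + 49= 9*a^3 - 134*a^2 + 112*a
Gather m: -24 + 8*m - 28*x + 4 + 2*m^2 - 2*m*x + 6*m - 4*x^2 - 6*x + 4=2*m^2 + m*(14 - 2*x) - 4*x^2 - 34*x - 16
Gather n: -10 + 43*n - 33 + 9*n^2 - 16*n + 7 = 9*n^2 + 27*n - 36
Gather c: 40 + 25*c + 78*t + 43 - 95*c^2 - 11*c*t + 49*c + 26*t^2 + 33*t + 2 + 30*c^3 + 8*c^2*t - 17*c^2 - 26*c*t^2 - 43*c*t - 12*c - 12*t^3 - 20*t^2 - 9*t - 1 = 30*c^3 + c^2*(8*t - 112) + c*(-26*t^2 - 54*t + 62) - 12*t^3 + 6*t^2 + 102*t + 84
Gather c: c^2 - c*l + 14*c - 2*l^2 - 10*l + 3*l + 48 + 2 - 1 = c^2 + c*(14 - l) - 2*l^2 - 7*l + 49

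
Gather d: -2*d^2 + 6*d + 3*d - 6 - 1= -2*d^2 + 9*d - 7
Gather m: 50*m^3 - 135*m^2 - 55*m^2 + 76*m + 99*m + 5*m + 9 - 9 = 50*m^3 - 190*m^2 + 180*m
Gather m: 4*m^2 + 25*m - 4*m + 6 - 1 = 4*m^2 + 21*m + 5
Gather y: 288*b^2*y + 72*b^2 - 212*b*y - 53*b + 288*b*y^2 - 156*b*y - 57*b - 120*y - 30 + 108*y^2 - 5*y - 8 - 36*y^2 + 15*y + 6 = 72*b^2 - 110*b + y^2*(288*b + 72) + y*(288*b^2 - 368*b - 110) - 32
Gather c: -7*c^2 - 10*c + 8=-7*c^2 - 10*c + 8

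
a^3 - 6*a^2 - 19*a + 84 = (a - 7)*(a - 3)*(a + 4)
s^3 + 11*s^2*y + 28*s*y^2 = s*(s + 4*y)*(s + 7*y)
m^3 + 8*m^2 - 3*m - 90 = (m - 3)*(m + 5)*(m + 6)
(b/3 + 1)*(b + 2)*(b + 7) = b^3/3 + 4*b^2 + 41*b/3 + 14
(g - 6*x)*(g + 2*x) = g^2 - 4*g*x - 12*x^2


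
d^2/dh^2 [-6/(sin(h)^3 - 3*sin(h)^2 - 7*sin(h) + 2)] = 6*(9*sin(h)^6 - 33*sin(h)^5 + 10*sin(h)^4 + 93*sin(h)^3 + 61*sin(h)^2 - 100*sin(h) - 110)/(sin(h)^3 - 3*sin(h)^2 - 7*sin(h) + 2)^3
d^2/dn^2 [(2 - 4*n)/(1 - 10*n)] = -320/(10*n - 1)^3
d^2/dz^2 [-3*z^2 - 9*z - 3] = -6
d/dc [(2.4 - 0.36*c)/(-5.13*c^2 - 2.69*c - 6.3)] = (-1.8468*c^2 + 24.624*c + 8.724)/(26.3169*c^4 + 27.5994*c^3 + 71.8741*c^2 + 33.894*c + 39.69)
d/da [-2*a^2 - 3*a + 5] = -4*a - 3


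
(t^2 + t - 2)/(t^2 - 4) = (t - 1)/(t - 2)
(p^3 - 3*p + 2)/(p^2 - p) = p + 1 - 2/p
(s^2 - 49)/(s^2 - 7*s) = (s + 7)/s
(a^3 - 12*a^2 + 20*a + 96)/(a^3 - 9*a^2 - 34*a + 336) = (a^2 - 4*a - 12)/(a^2 - a - 42)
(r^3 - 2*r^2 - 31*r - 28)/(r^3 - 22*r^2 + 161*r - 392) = (r^2 + 5*r + 4)/(r^2 - 15*r + 56)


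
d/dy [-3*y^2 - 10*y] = -6*y - 10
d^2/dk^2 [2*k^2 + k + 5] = 4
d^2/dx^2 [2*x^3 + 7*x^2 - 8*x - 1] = 12*x + 14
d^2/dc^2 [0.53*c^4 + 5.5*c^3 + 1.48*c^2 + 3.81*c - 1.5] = 6.36*c^2 + 33.0*c + 2.96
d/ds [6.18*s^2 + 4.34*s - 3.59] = 12.36*s + 4.34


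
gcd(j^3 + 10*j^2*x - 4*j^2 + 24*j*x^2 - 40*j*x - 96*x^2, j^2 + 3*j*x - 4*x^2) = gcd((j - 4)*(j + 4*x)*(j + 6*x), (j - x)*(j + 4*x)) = j + 4*x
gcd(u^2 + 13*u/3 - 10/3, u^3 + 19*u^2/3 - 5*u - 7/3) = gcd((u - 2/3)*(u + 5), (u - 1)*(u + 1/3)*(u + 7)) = 1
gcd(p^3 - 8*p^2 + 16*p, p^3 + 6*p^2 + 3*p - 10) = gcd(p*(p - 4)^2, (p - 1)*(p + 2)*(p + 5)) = 1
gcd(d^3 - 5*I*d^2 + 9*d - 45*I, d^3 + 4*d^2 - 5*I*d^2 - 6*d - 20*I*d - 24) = d - 3*I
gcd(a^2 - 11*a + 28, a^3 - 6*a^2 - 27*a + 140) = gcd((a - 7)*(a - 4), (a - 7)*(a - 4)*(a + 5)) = a^2 - 11*a + 28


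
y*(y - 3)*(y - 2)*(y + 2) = y^4 - 3*y^3 - 4*y^2 + 12*y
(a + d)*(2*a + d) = 2*a^2 + 3*a*d + d^2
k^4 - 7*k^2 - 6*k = k*(k - 3)*(k + 1)*(k + 2)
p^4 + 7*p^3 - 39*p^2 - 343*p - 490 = (p - 7)*(p + 2)*(p + 5)*(p + 7)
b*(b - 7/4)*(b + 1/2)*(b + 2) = b^4 + 3*b^3/4 - 27*b^2/8 - 7*b/4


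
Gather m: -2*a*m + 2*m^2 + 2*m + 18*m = 2*m^2 + m*(20 - 2*a)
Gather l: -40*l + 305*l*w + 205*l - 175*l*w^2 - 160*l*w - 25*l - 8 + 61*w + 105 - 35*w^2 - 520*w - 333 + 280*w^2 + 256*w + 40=l*(-175*w^2 + 145*w + 140) + 245*w^2 - 203*w - 196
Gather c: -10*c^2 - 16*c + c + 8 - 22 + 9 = -10*c^2 - 15*c - 5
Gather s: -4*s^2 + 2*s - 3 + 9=-4*s^2 + 2*s + 6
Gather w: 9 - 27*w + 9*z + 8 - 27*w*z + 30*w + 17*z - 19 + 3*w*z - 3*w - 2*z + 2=-24*w*z + 24*z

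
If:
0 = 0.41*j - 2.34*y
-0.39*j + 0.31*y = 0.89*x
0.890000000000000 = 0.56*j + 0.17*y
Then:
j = 1.51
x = -0.57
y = 0.26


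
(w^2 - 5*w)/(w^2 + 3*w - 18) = w*(w - 5)/(w^2 + 3*w - 18)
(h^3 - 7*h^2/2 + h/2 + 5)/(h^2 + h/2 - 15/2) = (h^2 - h - 2)/(h + 3)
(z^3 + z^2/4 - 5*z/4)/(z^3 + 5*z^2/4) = (z - 1)/z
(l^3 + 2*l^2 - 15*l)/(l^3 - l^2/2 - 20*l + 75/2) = 2*l/(2*l - 5)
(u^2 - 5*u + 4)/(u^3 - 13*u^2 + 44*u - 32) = 1/(u - 8)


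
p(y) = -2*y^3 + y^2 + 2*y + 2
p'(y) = -6*y^2 + 2*y + 2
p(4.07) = -108.13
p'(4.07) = -89.25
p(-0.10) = 1.81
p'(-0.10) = 1.74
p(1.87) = -3.84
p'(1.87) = -15.24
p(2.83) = -29.66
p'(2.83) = -40.39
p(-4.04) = 142.12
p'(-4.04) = -104.01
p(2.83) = -29.66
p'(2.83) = -40.39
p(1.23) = 2.25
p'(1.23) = -4.62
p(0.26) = 2.55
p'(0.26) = 2.11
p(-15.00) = 6947.00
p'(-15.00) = -1378.00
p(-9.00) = 1523.00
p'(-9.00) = -502.00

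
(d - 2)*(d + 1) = d^2 - d - 2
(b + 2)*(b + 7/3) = b^2 + 13*b/3 + 14/3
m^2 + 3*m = m*(m + 3)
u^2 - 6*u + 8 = (u - 4)*(u - 2)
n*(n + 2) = n^2 + 2*n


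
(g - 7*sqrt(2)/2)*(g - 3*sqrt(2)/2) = g^2 - 5*sqrt(2)*g + 21/2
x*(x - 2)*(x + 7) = x^3 + 5*x^2 - 14*x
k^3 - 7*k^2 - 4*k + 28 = (k - 7)*(k - 2)*(k + 2)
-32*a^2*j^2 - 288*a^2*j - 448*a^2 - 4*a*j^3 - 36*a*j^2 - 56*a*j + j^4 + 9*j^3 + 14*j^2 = (-8*a + j)*(4*a + j)*(j + 2)*(j + 7)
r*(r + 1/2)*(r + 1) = r^3 + 3*r^2/2 + r/2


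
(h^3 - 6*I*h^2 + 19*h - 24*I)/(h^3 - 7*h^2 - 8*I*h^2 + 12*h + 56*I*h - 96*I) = (h^2 + 2*I*h + 3)/(h^2 - 7*h + 12)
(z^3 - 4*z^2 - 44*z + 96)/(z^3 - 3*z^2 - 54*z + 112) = (z + 6)/(z + 7)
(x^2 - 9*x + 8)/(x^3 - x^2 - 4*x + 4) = (x - 8)/(x^2 - 4)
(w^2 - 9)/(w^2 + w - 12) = (w + 3)/(w + 4)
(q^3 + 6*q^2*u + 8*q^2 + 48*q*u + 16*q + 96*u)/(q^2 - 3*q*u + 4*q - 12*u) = (q^2 + 6*q*u + 4*q + 24*u)/(q - 3*u)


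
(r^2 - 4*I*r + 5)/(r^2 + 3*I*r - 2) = (r - 5*I)/(r + 2*I)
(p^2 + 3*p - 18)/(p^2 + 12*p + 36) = (p - 3)/(p + 6)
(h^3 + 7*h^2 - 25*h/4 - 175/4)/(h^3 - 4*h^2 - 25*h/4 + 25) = (h + 7)/(h - 4)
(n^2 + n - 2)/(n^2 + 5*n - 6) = (n + 2)/(n + 6)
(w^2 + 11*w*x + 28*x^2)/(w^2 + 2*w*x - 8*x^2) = (-w - 7*x)/(-w + 2*x)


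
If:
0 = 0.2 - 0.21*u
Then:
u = 0.95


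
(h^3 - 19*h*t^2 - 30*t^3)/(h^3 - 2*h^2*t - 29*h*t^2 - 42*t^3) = (-h + 5*t)/(-h + 7*t)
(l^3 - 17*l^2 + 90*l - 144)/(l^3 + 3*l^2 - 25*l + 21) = (l^2 - 14*l + 48)/(l^2 + 6*l - 7)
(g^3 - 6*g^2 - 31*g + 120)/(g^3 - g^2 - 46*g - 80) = (g - 3)/(g + 2)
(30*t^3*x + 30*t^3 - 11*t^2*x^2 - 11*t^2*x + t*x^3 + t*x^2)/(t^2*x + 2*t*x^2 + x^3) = t*(30*t^2*x + 30*t^2 - 11*t*x^2 - 11*t*x + x^3 + x^2)/(x*(t^2 + 2*t*x + x^2))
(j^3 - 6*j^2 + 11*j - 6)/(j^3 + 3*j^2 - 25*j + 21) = (j - 2)/(j + 7)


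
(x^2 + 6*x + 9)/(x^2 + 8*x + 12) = (x^2 + 6*x + 9)/(x^2 + 8*x + 12)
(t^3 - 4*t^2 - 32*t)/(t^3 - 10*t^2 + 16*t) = (t + 4)/(t - 2)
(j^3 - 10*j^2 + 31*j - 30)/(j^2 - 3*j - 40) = (-j^3 + 10*j^2 - 31*j + 30)/(-j^2 + 3*j + 40)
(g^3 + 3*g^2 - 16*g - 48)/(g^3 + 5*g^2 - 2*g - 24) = (g - 4)/(g - 2)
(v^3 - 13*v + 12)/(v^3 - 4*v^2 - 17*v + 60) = (v - 1)/(v - 5)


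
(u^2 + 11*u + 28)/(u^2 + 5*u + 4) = (u + 7)/(u + 1)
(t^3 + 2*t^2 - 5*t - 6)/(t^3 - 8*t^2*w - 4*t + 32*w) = (t^2 + 4*t + 3)/(t^2 - 8*t*w + 2*t - 16*w)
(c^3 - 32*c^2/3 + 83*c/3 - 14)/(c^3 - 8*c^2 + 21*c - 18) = (3*c^2 - 23*c + 14)/(3*(c^2 - 5*c + 6))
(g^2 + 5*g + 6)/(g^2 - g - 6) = (g + 3)/(g - 3)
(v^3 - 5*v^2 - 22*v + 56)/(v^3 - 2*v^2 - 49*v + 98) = (v + 4)/(v + 7)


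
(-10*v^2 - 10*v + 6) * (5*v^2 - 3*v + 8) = -50*v^4 - 20*v^3 - 20*v^2 - 98*v + 48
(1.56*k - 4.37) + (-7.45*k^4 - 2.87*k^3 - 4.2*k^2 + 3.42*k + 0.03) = -7.45*k^4 - 2.87*k^3 - 4.2*k^2 + 4.98*k - 4.34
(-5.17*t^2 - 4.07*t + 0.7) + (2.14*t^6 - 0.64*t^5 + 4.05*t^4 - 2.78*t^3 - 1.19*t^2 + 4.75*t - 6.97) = 2.14*t^6 - 0.64*t^5 + 4.05*t^4 - 2.78*t^3 - 6.36*t^2 + 0.68*t - 6.27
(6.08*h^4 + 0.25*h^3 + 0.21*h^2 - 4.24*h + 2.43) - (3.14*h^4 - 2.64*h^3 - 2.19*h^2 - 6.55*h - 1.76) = 2.94*h^4 + 2.89*h^3 + 2.4*h^2 + 2.31*h + 4.19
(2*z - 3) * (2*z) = 4*z^2 - 6*z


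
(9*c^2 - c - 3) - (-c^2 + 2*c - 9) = 10*c^2 - 3*c + 6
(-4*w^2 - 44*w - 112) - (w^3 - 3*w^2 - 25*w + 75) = -w^3 - w^2 - 19*w - 187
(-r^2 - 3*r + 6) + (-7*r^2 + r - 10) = -8*r^2 - 2*r - 4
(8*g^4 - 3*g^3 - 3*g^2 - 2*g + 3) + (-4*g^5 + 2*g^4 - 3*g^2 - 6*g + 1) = -4*g^5 + 10*g^4 - 3*g^3 - 6*g^2 - 8*g + 4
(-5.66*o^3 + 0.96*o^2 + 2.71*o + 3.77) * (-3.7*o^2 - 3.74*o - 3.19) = 20.942*o^5 + 17.6164*o^4 + 4.438*o^3 - 27.1468*o^2 - 22.7447*o - 12.0263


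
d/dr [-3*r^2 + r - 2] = 1 - 6*r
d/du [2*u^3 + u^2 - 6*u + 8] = 6*u^2 + 2*u - 6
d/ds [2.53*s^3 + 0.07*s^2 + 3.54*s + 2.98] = 7.59*s^2 + 0.14*s + 3.54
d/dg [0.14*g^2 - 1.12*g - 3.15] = 0.28*g - 1.12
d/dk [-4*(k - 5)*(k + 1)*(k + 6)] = -12*k^2 - 16*k + 116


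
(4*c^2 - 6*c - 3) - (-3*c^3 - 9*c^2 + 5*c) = 3*c^3 + 13*c^2 - 11*c - 3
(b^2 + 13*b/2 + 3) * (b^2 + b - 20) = b^4 + 15*b^3/2 - 21*b^2/2 - 127*b - 60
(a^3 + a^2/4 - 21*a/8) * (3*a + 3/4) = 3*a^4 + 3*a^3/2 - 123*a^2/16 - 63*a/32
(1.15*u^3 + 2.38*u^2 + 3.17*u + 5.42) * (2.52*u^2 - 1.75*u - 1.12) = 2.898*u^5 + 3.9851*u^4 + 2.5354*u^3 + 5.4453*u^2 - 13.0354*u - 6.0704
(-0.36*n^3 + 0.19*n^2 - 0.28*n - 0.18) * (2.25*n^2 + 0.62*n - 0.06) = -0.81*n^5 + 0.2043*n^4 - 0.4906*n^3 - 0.59*n^2 - 0.0948*n + 0.0108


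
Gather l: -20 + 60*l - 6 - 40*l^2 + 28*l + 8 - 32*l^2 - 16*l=-72*l^2 + 72*l - 18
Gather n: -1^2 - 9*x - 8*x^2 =-8*x^2 - 9*x - 1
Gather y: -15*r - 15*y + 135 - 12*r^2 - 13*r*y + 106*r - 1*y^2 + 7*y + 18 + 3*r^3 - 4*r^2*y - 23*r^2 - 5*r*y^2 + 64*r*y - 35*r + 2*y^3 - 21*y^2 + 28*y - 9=3*r^3 - 35*r^2 + 56*r + 2*y^3 + y^2*(-5*r - 22) + y*(-4*r^2 + 51*r + 20) + 144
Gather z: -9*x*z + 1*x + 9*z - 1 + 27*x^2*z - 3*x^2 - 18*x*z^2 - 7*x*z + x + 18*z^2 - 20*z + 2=-3*x^2 + 2*x + z^2*(18 - 18*x) + z*(27*x^2 - 16*x - 11) + 1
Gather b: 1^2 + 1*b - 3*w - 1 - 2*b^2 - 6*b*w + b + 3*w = -2*b^2 + b*(2 - 6*w)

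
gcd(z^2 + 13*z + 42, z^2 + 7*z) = z + 7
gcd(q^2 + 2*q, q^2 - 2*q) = q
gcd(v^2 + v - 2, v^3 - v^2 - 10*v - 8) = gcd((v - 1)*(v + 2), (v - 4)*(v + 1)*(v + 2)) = v + 2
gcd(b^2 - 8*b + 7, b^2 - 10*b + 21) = b - 7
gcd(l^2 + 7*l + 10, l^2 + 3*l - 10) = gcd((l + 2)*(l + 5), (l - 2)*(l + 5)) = l + 5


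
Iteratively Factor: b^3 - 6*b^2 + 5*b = (b)*(b^2 - 6*b + 5) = b*(b - 5)*(b - 1)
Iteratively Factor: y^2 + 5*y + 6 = (y + 3)*(y + 2)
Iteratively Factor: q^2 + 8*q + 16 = (q + 4)*(q + 4)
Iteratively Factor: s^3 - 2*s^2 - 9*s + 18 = (s - 2)*(s^2 - 9) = (s - 2)*(s + 3)*(s - 3)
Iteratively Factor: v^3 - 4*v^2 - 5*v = (v - 5)*(v^2 + v) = (v - 5)*(v + 1)*(v)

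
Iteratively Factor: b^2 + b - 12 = (b + 4)*(b - 3)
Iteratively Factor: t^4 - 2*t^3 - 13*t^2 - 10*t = (t)*(t^3 - 2*t^2 - 13*t - 10) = t*(t + 1)*(t^2 - 3*t - 10) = t*(t + 1)*(t + 2)*(t - 5)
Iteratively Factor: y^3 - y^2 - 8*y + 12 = (y - 2)*(y^2 + y - 6) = (y - 2)*(y + 3)*(y - 2)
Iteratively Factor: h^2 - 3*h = (h)*(h - 3)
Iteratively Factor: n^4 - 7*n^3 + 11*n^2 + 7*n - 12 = (n + 1)*(n^3 - 8*n^2 + 19*n - 12) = (n - 4)*(n + 1)*(n^2 - 4*n + 3) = (n - 4)*(n - 3)*(n + 1)*(n - 1)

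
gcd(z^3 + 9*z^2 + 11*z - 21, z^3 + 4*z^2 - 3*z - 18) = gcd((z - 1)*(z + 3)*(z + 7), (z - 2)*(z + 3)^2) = z + 3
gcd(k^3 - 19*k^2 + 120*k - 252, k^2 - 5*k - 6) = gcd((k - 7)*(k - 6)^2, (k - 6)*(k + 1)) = k - 6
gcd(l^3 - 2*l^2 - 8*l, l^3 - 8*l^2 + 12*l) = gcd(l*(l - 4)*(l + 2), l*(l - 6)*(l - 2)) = l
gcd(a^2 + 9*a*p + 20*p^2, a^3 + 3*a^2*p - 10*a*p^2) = a + 5*p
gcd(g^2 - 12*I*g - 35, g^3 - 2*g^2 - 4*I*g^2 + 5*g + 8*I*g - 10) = g - 5*I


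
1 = 1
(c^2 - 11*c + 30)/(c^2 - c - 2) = (-c^2 + 11*c - 30)/(-c^2 + c + 2)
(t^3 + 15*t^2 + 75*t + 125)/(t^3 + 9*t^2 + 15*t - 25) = (t + 5)/(t - 1)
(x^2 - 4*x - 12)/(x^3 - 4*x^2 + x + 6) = (x^2 - 4*x - 12)/(x^3 - 4*x^2 + x + 6)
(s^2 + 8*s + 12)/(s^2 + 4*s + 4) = (s + 6)/(s + 2)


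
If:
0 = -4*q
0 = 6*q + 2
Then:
No Solution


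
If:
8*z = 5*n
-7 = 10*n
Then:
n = -7/10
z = -7/16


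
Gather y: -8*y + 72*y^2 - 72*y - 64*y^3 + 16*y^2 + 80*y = -64*y^3 + 88*y^2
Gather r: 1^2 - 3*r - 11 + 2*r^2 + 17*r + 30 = 2*r^2 + 14*r + 20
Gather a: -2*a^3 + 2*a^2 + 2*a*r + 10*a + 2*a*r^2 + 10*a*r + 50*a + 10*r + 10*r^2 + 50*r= -2*a^3 + 2*a^2 + a*(2*r^2 + 12*r + 60) + 10*r^2 + 60*r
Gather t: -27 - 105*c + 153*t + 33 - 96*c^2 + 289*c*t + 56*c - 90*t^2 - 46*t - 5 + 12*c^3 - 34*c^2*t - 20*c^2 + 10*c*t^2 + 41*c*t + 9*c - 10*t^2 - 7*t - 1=12*c^3 - 116*c^2 - 40*c + t^2*(10*c - 100) + t*(-34*c^2 + 330*c + 100)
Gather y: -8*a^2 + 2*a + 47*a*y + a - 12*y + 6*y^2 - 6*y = -8*a^2 + 3*a + 6*y^2 + y*(47*a - 18)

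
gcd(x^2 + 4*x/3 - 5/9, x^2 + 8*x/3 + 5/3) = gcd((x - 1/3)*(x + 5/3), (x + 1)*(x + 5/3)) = x + 5/3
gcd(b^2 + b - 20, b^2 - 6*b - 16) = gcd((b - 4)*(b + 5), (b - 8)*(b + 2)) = 1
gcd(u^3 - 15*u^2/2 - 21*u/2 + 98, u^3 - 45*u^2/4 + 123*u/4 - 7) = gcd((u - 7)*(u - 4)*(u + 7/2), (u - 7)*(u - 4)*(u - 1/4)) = u^2 - 11*u + 28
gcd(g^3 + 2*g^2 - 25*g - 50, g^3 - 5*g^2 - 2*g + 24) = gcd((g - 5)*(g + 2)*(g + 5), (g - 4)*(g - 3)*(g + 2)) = g + 2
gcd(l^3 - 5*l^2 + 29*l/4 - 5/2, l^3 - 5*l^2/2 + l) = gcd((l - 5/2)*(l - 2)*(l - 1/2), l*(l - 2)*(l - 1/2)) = l^2 - 5*l/2 + 1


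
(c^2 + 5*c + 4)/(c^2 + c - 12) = (c + 1)/(c - 3)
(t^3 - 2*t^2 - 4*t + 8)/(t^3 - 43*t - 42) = (-t^3 + 2*t^2 + 4*t - 8)/(-t^3 + 43*t + 42)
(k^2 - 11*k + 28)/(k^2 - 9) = (k^2 - 11*k + 28)/(k^2 - 9)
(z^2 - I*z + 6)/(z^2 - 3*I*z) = (z + 2*I)/z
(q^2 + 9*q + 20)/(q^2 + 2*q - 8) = (q + 5)/(q - 2)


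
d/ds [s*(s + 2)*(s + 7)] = 3*s^2 + 18*s + 14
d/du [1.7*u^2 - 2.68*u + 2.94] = 3.4*u - 2.68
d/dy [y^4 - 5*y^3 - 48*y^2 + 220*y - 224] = 4*y^3 - 15*y^2 - 96*y + 220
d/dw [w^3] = 3*w^2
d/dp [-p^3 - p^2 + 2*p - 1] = -3*p^2 - 2*p + 2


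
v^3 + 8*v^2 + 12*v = v*(v + 2)*(v + 6)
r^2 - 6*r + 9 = (r - 3)^2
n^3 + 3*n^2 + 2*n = n*(n + 1)*(n + 2)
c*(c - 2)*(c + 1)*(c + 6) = c^4 + 5*c^3 - 8*c^2 - 12*c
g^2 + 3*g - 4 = (g - 1)*(g + 4)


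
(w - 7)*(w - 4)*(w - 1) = w^3 - 12*w^2 + 39*w - 28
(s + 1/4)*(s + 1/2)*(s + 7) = s^3 + 31*s^2/4 + 43*s/8 + 7/8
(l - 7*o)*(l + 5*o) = l^2 - 2*l*o - 35*o^2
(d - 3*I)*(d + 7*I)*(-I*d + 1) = -I*d^3 + 5*d^2 - 17*I*d + 21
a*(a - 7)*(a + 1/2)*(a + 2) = a^4 - 9*a^3/2 - 33*a^2/2 - 7*a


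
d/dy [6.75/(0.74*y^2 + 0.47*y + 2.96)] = (-9.99*y - 3.1725)/(0.74*y^2 + 0.47*y + 2.96)^2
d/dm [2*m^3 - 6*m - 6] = 6*m^2 - 6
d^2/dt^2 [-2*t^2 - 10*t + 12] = -4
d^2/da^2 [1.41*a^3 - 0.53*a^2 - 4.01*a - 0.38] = 8.46*a - 1.06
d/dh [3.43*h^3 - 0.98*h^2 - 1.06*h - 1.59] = 10.29*h^2 - 1.96*h - 1.06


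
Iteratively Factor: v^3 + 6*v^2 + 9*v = (v + 3)*(v^2 + 3*v) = v*(v + 3)*(v + 3)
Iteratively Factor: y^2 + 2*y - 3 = (y + 3)*(y - 1)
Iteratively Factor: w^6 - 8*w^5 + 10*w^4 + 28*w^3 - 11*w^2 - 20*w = (w)*(w^5 - 8*w^4 + 10*w^3 + 28*w^2 - 11*w - 20) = w*(w - 4)*(w^4 - 4*w^3 - 6*w^2 + 4*w + 5) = w*(w - 5)*(w - 4)*(w^3 + w^2 - w - 1) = w*(w - 5)*(w - 4)*(w - 1)*(w^2 + 2*w + 1) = w*(w - 5)*(w - 4)*(w - 1)*(w + 1)*(w + 1)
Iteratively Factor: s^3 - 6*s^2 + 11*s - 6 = (s - 3)*(s^2 - 3*s + 2) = (s - 3)*(s - 1)*(s - 2)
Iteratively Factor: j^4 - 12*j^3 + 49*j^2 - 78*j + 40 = (j - 1)*(j^3 - 11*j^2 + 38*j - 40) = (j - 2)*(j - 1)*(j^2 - 9*j + 20) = (j - 4)*(j - 2)*(j - 1)*(j - 5)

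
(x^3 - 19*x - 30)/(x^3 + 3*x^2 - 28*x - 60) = (x + 3)/(x + 6)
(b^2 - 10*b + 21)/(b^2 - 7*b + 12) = (b - 7)/(b - 4)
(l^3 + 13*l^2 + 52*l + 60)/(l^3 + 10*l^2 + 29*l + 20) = (l^2 + 8*l + 12)/(l^2 + 5*l + 4)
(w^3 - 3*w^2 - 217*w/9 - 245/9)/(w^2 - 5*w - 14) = (w^2 + 4*w + 35/9)/(w + 2)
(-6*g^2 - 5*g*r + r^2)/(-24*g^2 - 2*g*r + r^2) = (g + r)/(4*g + r)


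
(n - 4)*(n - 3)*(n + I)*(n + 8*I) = n^4 - 7*n^3 + 9*I*n^3 + 4*n^2 - 63*I*n^2 + 56*n + 108*I*n - 96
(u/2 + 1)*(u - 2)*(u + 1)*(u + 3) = u^4/2 + 2*u^3 - u^2/2 - 8*u - 6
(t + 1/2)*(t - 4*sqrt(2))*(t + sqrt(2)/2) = t^3 - 7*sqrt(2)*t^2/2 + t^2/2 - 4*t - 7*sqrt(2)*t/4 - 2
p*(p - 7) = p^2 - 7*p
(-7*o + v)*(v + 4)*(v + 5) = -7*o*v^2 - 63*o*v - 140*o + v^3 + 9*v^2 + 20*v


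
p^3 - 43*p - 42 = (p - 7)*(p + 1)*(p + 6)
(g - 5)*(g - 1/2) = g^2 - 11*g/2 + 5/2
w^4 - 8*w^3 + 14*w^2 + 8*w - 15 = (w - 5)*(w - 3)*(w - 1)*(w + 1)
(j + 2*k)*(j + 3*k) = j^2 + 5*j*k + 6*k^2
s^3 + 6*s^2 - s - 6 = (s - 1)*(s + 1)*(s + 6)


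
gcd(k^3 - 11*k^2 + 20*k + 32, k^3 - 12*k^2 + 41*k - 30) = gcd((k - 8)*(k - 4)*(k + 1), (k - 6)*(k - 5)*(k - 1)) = 1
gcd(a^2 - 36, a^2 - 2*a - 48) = a + 6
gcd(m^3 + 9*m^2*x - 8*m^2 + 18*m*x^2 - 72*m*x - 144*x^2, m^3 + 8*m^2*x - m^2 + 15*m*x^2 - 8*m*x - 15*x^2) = m + 3*x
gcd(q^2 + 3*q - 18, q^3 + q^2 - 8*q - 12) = q - 3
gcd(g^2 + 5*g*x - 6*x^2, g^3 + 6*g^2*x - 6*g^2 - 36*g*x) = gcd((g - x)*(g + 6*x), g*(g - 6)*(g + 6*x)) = g + 6*x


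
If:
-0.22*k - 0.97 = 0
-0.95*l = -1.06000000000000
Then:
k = -4.41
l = 1.12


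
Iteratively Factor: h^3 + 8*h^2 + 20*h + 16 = (h + 4)*(h^2 + 4*h + 4) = (h + 2)*(h + 4)*(h + 2)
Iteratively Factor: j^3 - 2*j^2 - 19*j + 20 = (j - 1)*(j^2 - j - 20) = (j - 1)*(j + 4)*(j - 5)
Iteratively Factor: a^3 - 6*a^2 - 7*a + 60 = (a + 3)*(a^2 - 9*a + 20) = (a - 5)*(a + 3)*(a - 4)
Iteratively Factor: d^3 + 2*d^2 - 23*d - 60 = (d + 4)*(d^2 - 2*d - 15) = (d + 3)*(d + 4)*(d - 5)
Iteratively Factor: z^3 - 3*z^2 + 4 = (z + 1)*(z^2 - 4*z + 4) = (z - 2)*(z + 1)*(z - 2)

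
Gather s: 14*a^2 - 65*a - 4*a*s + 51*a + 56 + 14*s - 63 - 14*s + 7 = 14*a^2 - 4*a*s - 14*a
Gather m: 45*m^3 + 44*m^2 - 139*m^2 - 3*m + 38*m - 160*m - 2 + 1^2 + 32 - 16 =45*m^3 - 95*m^2 - 125*m + 15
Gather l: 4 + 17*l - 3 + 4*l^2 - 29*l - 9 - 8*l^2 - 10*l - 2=-4*l^2 - 22*l - 10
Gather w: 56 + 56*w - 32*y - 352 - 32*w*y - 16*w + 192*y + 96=w*(40 - 32*y) + 160*y - 200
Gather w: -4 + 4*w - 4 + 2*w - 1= 6*w - 9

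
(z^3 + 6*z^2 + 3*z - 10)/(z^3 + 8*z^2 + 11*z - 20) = (z + 2)/(z + 4)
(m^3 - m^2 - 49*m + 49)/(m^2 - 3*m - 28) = (m^2 + 6*m - 7)/(m + 4)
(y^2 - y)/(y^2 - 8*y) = (y - 1)/(y - 8)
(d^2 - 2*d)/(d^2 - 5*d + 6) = d/(d - 3)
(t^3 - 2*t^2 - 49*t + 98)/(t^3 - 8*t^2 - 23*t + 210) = (t^2 + 5*t - 14)/(t^2 - t - 30)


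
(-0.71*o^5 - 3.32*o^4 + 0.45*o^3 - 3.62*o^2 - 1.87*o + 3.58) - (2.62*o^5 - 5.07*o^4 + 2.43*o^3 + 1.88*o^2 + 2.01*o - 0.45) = -3.33*o^5 + 1.75*o^4 - 1.98*o^3 - 5.5*o^2 - 3.88*o + 4.03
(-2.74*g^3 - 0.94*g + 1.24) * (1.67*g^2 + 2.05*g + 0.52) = -4.5758*g^5 - 5.617*g^4 - 2.9946*g^3 + 0.1438*g^2 + 2.0532*g + 0.6448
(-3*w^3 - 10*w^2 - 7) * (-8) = 24*w^3 + 80*w^2 + 56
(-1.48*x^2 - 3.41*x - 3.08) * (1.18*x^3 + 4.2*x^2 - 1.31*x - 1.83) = -1.7464*x^5 - 10.2398*x^4 - 16.0176*x^3 - 5.7605*x^2 + 10.2751*x + 5.6364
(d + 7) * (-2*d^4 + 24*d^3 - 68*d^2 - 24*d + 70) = -2*d^5 + 10*d^4 + 100*d^3 - 500*d^2 - 98*d + 490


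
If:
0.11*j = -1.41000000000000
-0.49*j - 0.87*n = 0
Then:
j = -12.82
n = 7.22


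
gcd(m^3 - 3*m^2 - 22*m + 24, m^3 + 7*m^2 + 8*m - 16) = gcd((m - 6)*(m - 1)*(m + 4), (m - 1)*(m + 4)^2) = m^2 + 3*m - 4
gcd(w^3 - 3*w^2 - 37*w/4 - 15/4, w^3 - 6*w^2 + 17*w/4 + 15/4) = w^2 - 9*w/2 - 5/2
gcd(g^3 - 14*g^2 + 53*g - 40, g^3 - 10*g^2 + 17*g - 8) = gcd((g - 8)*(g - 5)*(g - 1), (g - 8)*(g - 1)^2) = g^2 - 9*g + 8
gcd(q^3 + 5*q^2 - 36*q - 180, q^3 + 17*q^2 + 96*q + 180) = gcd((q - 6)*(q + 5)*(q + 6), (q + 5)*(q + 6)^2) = q^2 + 11*q + 30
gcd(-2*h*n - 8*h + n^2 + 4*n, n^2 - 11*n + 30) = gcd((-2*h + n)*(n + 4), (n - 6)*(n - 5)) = 1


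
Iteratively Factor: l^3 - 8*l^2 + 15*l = (l - 3)*(l^2 - 5*l) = l*(l - 3)*(l - 5)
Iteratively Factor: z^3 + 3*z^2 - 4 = (z - 1)*(z^2 + 4*z + 4) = (z - 1)*(z + 2)*(z + 2)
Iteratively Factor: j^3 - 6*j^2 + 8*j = (j - 4)*(j^2 - 2*j) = j*(j - 4)*(j - 2)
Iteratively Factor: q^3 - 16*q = (q + 4)*(q^2 - 4*q) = q*(q + 4)*(q - 4)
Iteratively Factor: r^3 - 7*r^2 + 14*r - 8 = (r - 4)*(r^2 - 3*r + 2) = (r - 4)*(r - 2)*(r - 1)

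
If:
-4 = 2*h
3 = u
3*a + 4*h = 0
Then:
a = 8/3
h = -2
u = 3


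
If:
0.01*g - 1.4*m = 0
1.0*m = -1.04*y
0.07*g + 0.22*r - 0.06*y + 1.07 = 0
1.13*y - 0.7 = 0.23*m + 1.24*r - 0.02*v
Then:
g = -145.6*y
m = -1.04*y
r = 46.6*y - 4.86363636363636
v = 2820.74*y - 266.545454545455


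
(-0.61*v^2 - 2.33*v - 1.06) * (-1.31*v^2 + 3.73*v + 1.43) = 0.7991*v^4 + 0.777*v^3 - 8.1746*v^2 - 7.2857*v - 1.5158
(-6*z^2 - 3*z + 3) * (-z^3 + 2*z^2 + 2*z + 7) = 6*z^5 - 9*z^4 - 21*z^3 - 42*z^2 - 15*z + 21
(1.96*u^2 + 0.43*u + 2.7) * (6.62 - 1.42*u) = -2.7832*u^3 + 12.3646*u^2 - 0.9874*u + 17.874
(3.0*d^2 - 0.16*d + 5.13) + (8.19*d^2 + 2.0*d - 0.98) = 11.19*d^2 + 1.84*d + 4.15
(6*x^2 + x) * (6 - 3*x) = -18*x^3 + 33*x^2 + 6*x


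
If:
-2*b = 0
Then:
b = 0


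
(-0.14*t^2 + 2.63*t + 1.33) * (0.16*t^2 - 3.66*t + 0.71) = -0.0224*t^4 + 0.9332*t^3 - 9.5124*t^2 - 3.0005*t + 0.9443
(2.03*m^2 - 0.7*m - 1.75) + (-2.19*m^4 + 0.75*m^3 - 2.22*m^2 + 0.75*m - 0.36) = -2.19*m^4 + 0.75*m^3 - 0.19*m^2 + 0.05*m - 2.11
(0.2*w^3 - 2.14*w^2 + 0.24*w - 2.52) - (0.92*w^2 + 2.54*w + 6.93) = 0.2*w^3 - 3.06*w^2 - 2.3*w - 9.45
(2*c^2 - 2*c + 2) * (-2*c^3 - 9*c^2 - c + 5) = -4*c^5 - 14*c^4 + 12*c^3 - 6*c^2 - 12*c + 10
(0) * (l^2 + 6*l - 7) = 0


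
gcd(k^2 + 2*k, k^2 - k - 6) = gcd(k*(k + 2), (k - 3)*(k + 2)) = k + 2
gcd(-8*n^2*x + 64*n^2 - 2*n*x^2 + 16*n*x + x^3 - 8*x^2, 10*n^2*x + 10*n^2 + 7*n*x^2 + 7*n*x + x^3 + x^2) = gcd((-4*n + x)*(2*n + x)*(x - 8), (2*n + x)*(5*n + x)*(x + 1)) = 2*n + x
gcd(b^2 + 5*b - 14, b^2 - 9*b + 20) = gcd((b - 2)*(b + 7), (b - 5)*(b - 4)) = 1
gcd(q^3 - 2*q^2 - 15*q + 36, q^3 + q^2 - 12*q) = q^2 + q - 12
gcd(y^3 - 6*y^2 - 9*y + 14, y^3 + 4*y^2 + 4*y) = y + 2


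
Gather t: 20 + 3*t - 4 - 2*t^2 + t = -2*t^2 + 4*t + 16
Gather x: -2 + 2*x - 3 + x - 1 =3*x - 6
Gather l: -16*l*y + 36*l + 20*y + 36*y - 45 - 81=l*(36 - 16*y) + 56*y - 126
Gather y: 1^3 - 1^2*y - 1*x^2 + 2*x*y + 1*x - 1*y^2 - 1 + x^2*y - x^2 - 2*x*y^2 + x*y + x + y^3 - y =-2*x^2 + 2*x + y^3 + y^2*(-2*x - 1) + y*(x^2 + 3*x - 2)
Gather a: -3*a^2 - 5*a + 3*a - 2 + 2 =-3*a^2 - 2*a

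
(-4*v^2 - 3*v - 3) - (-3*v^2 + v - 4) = -v^2 - 4*v + 1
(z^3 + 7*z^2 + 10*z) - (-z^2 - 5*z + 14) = z^3 + 8*z^2 + 15*z - 14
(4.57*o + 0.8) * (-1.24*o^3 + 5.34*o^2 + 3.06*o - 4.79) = -5.6668*o^4 + 23.4118*o^3 + 18.2562*o^2 - 19.4423*o - 3.832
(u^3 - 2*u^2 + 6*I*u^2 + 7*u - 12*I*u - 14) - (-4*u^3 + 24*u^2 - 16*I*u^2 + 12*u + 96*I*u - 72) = 5*u^3 - 26*u^2 + 22*I*u^2 - 5*u - 108*I*u + 58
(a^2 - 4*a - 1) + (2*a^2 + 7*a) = 3*a^2 + 3*a - 1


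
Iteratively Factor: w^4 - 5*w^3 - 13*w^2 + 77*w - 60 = (w - 1)*(w^3 - 4*w^2 - 17*w + 60) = (w - 1)*(w + 4)*(w^2 - 8*w + 15) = (w - 5)*(w - 1)*(w + 4)*(w - 3)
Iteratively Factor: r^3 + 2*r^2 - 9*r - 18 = (r - 3)*(r^2 + 5*r + 6) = (r - 3)*(r + 3)*(r + 2)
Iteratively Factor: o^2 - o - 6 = (o + 2)*(o - 3)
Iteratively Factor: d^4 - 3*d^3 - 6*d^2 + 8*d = (d - 1)*(d^3 - 2*d^2 - 8*d) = d*(d - 1)*(d^2 - 2*d - 8) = d*(d - 1)*(d + 2)*(d - 4)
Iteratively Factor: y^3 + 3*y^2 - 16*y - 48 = (y + 3)*(y^2 - 16) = (y - 4)*(y + 3)*(y + 4)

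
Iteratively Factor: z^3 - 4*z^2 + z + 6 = (z - 3)*(z^2 - z - 2) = (z - 3)*(z - 2)*(z + 1)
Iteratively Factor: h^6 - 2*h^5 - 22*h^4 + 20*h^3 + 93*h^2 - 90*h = (h - 5)*(h^5 + 3*h^4 - 7*h^3 - 15*h^2 + 18*h) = (h - 5)*(h + 3)*(h^4 - 7*h^2 + 6*h) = (h - 5)*(h - 1)*(h + 3)*(h^3 + h^2 - 6*h) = h*(h - 5)*(h - 1)*(h + 3)*(h^2 + h - 6) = h*(h - 5)*(h - 2)*(h - 1)*(h + 3)*(h + 3)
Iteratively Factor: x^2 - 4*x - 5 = (x - 5)*(x + 1)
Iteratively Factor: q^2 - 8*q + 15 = (q - 5)*(q - 3)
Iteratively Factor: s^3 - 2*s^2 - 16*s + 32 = (s - 4)*(s^2 + 2*s - 8) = (s - 4)*(s - 2)*(s + 4)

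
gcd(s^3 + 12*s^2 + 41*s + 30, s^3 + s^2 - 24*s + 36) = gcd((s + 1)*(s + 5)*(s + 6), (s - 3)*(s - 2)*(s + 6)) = s + 6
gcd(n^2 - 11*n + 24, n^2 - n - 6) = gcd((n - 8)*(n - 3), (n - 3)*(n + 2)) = n - 3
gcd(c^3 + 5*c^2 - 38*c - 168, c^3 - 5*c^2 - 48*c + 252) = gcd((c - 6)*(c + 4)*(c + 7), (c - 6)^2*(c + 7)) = c^2 + c - 42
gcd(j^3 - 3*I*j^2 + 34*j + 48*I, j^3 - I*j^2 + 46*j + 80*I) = j^2 - 6*I*j + 16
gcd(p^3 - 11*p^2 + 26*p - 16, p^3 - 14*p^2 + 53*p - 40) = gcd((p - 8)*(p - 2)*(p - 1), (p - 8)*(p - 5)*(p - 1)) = p^2 - 9*p + 8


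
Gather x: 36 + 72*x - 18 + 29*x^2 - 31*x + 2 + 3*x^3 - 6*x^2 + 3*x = 3*x^3 + 23*x^2 + 44*x + 20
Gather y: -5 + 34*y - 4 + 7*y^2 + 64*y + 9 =7*y^2 + 98*y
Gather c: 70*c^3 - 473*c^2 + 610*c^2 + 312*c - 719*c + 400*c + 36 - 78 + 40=70*c^3 + 137*c^2 - 7*c - 2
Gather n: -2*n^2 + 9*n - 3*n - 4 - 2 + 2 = -2*n^2 + 6*n - 4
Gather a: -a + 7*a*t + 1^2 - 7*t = a*(7*t - 1) - 7*t + 1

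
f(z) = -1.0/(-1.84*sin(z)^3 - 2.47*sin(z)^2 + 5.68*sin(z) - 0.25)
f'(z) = -1.0*(5.52*sin(z)^2*cos(z) + 4.94*sin(z)*cos(z) - 5.68*cos(z))/(-1.84*sin(z)^3 - 2.47*sin(z)^2 + 5.68*sin(z) - 0.25)^2 = (-5.52*sin(z)^2 - 4.94*sin(z) + 5.68)*cos(z)/(1.84*sin(z)^3 + 2.47*sin(z)^2 - 5.68*sin(z) + 0.25)^2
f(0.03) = 12.21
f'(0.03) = 823.65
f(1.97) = -0.69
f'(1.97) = 0.66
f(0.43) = -0.64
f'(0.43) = 1.00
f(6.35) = -8.50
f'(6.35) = 383.78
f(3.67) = 0.29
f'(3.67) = -0.48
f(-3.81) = -0.53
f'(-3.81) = -0.11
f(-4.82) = -0.87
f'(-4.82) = -0.38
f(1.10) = -0.65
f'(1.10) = -0.59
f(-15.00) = 0.22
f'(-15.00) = -0.25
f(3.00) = -2.01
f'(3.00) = -19.51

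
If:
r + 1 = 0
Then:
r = -1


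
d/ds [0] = 0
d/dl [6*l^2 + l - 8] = 12*l + 1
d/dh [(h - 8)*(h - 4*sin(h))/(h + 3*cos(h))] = ((h - 8)*(h - 4*sin(h))*(3*sin(h) - 1) + (h + 3*cos(h))*(h + (8 - h)*(4*cos(h) - 1) - 4*sin(h)))/(h + 3*cos(h))^2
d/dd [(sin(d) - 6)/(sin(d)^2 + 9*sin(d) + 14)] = (12*sin(d) + cos(d)^2 + 67)*cos(d)/(sin(d)^2 + 9*sin(d) + 14)^2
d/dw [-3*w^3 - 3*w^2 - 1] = 3*w*(-3*w - 2)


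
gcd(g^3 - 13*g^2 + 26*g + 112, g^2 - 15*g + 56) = g^2 - 15*g + 56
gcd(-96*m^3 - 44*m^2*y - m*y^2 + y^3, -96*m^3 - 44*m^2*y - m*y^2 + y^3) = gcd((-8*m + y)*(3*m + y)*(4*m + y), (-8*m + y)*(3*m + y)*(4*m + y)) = -96*m^3 - 44*m^2*y - m*y^2 + y^3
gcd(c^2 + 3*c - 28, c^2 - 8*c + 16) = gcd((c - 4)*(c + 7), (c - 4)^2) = c - 4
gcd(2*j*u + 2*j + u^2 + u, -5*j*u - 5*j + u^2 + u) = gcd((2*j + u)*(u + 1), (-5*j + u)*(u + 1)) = u + 1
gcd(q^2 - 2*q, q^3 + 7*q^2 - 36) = q - 2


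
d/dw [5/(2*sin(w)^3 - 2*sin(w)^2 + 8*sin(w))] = 5*(-3*cos(w) + 2/tan(w) - 4*cos(w)/sin(w)^2)/(2*(sin(w)^2 - sin(w) + 4)^2)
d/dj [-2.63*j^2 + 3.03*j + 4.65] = 3.03 - 5.26*j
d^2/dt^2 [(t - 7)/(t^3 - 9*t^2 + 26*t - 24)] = 2*((t - 7)*(3*t^2 - 18*t + 26)^2 + (-3*t^2 + 18*t - 3*(t - 7)*(t - 3) - 26)*(t^3 - 9*t^2 + 26*t - 24))/(t^3 - 9*t^2 + 26*t - 24)^3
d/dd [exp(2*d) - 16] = 2*exp(2*d)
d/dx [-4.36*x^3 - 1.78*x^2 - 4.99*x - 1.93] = -13.08*x^2 - 3.56*x - 4.99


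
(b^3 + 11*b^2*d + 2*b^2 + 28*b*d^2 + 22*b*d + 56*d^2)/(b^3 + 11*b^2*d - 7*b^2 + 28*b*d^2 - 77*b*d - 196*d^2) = (b + 2)/(b - 7)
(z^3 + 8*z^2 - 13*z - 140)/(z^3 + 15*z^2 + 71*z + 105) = (z - 4)/(z + 3)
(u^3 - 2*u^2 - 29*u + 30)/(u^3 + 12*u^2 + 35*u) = (u^2 - 7*u + 6)/(u*(u + 7))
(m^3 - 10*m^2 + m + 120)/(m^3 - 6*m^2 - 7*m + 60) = (m - 8)/(m - 4)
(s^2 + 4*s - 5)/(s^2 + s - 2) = (s + 5)/(s + 2)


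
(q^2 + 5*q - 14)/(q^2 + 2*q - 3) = (q^2 + 5*q - 14)/(q^2 + 2*q - 3)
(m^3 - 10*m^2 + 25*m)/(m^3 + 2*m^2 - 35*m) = (m - 5)/(m + 7)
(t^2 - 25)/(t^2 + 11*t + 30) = (t - 5)/(t + 6)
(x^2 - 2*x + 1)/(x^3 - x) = (x - 1)/(x*(x + 1))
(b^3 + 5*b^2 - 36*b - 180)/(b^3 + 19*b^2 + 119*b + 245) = (b^2 - 36)/(b^2 + 14*b + 49)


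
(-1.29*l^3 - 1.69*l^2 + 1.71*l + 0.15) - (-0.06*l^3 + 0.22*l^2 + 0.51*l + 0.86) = -1.23*l^3 - 1.91*l^2 + 1.2*l - 0.71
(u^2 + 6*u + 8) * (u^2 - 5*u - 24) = u^4 + u^3 - 46*u^2 - 184*u - 192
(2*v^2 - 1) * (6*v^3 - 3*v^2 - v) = 12*v^5 - 6*v^4 - 8*v^3 + 3*v^2 + v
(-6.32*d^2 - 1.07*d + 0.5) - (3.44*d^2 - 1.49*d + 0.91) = -9.76*d^2 + 0.42*d - 0.41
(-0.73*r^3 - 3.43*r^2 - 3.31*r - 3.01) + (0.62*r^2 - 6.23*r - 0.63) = -0.73*r^3 - 2.81*r^2 - 9.54*r - 3.64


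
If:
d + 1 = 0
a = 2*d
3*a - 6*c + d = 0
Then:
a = -2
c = -7/6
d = -1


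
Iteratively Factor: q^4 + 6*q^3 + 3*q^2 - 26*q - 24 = (q + 3)*(q^3 + 3*q^2 - 6*q - 8) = (q + 1)*(q + 3)*(q^2 + 2*q - 8) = (q + 1)*(q + 3)*(q + 4)*(q - 2)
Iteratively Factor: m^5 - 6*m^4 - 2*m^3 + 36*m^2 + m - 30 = (m - 1)*(m^4 - 5*m^3 - 7*m^2 + 29*m + 30) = (m - 5)*(m - 1)*(m^3 - 7*m - 6) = (m - 5)*(m - 3)*(m - 1)*(m^2 + 3*m + 2) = (m - 5)*(m - 3)*(m - 1)*(m + 2)*(m + 1)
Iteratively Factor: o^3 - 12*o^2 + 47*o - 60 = (o - 4)*(o^2 - 8*o + 15) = (o - 5)*(o - 4)*(o - 3)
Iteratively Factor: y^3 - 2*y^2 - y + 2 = (y + 1)*(y^2 - 3*y + 2) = (y - 2)*(y + 1)*(y - 1)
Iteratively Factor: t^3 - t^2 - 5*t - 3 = (t - 3)*(t^2 + 2*t + 1) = (t - 3)*(t + 1)*(t + 1)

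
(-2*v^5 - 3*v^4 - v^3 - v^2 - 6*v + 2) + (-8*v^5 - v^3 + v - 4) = -10*v^5 - 3*v^4 - 2*v^3 - v^2 - 5*v - 2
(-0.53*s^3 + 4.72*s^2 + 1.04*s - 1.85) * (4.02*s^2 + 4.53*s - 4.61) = -2.1306*s^5 + 16.5735*s^4 + 28.0057*s^3 - 24.485*s^2 - 13.1749*s + 8.5285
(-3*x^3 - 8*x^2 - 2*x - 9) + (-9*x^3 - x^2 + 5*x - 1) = -12*x^3 - 9*x^2 + 3*x - 10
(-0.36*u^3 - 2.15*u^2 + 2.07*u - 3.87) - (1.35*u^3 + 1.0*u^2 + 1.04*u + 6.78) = -1.71*u^3 - 3.15*u^2 + 1.03*u - 10.65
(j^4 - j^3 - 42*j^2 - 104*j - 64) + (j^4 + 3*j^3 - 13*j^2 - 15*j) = 2*j^4 + 2*j^3 - 55*j^2 - 119*j - 64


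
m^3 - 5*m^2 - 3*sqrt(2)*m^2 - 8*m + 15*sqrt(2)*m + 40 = (m - 5)*(m - 4*sqrt(2))*(m + sqrt(2))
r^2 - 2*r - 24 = (r - 6)*(r + 4)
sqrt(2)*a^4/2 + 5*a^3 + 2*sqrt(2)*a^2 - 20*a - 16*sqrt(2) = (a - 2)*(a + sqrt(2))*(a + 4*sqrt(2))*(sqrt(2)*a/2 + sqrt(2))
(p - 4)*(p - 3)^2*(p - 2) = p^4 - 12*p^3 + 53*p^2 - 102*p + 72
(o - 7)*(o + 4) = o^2 - 3*o - 28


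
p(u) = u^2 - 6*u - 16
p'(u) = 2*u - 6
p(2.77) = -24.95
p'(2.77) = -0.46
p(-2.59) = 6.25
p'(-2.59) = -11.18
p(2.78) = -24.95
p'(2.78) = -0.44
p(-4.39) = 29.61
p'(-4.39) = -14.78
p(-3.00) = 11.00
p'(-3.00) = -12.00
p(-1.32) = -6.34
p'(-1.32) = -8.64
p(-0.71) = -11.24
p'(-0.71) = -7.42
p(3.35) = -24.88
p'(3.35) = 0.70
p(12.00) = 56.00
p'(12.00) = 18.00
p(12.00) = 56.00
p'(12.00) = 18.00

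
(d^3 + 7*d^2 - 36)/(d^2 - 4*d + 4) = (d^2 + 9*d + 18)/(d - 2)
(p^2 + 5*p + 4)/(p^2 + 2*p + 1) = (p + 4)/(p + 1)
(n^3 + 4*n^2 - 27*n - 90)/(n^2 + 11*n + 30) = (n^2 - 2*n - 15)/(n + 5)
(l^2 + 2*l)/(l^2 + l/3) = 3*(l + 2)/(3*l + 1)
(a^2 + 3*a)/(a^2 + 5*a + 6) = a/(a + 2)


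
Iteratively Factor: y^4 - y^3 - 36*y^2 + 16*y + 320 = (y + 4)*(y^3 - 5*y^2 - 16*y + 80) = (y + 4)^2*(y^2 - 9*y + 20) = (y - 5)*(y + 4)^2*(y - 4)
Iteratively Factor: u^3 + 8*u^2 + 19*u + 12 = (u + 4)*(u^2 + 4*u + 3) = (u + 1)*(u + 4)*(u + 3)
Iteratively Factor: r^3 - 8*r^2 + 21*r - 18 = (r - 2)*(r^2 - 6*r + 9) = (r - 3)*(r - 2)*(r - 3)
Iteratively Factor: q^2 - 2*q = (q - 2)*(q)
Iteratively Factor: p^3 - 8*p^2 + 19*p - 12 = (p - 4)*(p^2 - 4*p + 3) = (p - 4)*(p - 1)*(p - 3)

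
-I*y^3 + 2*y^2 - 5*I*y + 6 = (y - 2*I)*(y + 3*I)*(-I*y + 1)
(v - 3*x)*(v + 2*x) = v^2 - v*x - 6*x^2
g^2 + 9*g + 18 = (g + 3)*(g + 6)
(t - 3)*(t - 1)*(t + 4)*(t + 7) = t^4 + 7*t^3 - 13*t^2 - 79*t + 84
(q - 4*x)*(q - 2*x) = q^2 - 6*q*x + 8*x^2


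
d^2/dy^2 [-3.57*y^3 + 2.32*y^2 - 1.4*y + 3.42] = 4.64 - 21.42*y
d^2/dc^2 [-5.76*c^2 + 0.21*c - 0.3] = -11.5200000000000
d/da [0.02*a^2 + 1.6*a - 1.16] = 0.04*a + 1.6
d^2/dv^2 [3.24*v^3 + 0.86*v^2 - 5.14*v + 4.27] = 19.44*v + 1.72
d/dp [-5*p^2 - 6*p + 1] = -10*p - 6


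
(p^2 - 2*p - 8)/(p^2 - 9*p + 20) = (p + 2)/(p - 5)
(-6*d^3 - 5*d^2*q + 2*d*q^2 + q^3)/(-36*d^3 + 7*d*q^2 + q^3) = (d + q)/(6*d + q)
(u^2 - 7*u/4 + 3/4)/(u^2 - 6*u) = (4*u^2 - 7*u + 3)/(4*u*(u - 6))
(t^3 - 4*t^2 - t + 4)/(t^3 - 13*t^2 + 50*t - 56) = (t^2 - 1)/(t^2 - 9*t + 14)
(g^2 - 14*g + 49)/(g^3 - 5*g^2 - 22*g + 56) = (g - 7)/(g^2 + 2*g - 8)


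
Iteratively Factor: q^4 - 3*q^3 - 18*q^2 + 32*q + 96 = (q + 3)*(q^3 - 6*q^2 + 32) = (q - 4)*(q + 3)*(q^2 - 2*q - 8) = (q - 4)^2*(q + 3)*(q + 2)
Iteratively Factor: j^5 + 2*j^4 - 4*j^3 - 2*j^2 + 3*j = (j + 1)*(j^4 + j^3 - 5*j^2 + 3*j) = (j - 1)*(j + 1)*(j^3 + 2*j^2 - 3*j) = (j - 1)^2*(j + 1)*(j^2 + 3*j) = j*(j - 1)^2*(j + 1)*(j + 3)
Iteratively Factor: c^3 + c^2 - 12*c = (c + 4)*(c^2 - 3*c) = c*(c + 4)*(c - 3)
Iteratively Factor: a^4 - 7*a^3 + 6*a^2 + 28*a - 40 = (a - 2)*(a^3 - 5*a^2 - 4*a + 20) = (a - 2)^2*(a^2 - 3*a - 10) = (a - 5)*(a - 2)^2*(a + 2)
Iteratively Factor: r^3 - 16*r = (r)*(r^2 - 16) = r*(r - 4)*(r + 4)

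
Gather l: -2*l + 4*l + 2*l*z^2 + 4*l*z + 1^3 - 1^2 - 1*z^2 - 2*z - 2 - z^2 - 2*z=l*(2*z^2 + 4*z + 2) - 2*z^2 - 4*z - 2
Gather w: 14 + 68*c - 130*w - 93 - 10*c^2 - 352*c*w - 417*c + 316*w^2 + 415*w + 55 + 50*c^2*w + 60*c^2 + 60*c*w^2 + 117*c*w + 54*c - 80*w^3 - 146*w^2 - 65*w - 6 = 50*c^2 - 295*c - 80*w^3 + w^2*(60*c + 170) + w*(50*c^2 - 235*c + 220) - 30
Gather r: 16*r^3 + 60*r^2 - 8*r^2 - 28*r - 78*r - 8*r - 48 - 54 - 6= 16*r^3 + 52*r^2 - 114*r - 108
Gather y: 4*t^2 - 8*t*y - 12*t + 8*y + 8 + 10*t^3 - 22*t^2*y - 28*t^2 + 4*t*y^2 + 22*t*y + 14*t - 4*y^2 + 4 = 10*t^3 - 24*t^2 + 2*t + y^2*(4*t - 4) + y*(-22*t^2 + 14*t + 8) + 12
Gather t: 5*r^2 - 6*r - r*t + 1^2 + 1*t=5*r^2 - 6*r + t*(1 - r) + 1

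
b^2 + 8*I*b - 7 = (b + I)*(b + 7*I)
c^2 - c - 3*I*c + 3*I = (c - 1)*(c - 3*I)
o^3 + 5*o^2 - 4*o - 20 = (o - 2)*(o + 2)*(o + 5)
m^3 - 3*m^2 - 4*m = m*(m - 4)*(m + 1)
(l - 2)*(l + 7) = l^2 + 5*l - 14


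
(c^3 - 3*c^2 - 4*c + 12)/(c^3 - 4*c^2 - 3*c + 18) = (c - 2)/(c - 3)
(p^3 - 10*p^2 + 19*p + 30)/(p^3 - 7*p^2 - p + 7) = (p^2 - 11*p + 30)/(p^2 - 8*p + 7)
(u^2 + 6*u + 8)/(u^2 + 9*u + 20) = (u + 2)/(u + 5)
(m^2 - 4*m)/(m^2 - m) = (m - 4)/(m - 1)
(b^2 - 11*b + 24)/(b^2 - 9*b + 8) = (b - 3)/(b - 1)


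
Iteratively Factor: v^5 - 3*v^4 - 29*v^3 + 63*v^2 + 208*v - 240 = (v + 4)*(v^4 - 7*v^3 - v^2 + 67*v - 60) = (v - 5)*(v + 4)*(v^3 - 2*v^2 - 11*v + 12) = (v - 5)*(v - 1)*(v + 4)*(v^2 - v - 12) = (v - 5)*(v - 1)*(v + 3)*(v + 4)*(v - 4)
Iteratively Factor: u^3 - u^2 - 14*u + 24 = (u - 3)*(u^2 + 2*u - 8) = (u - 3)*(u - 2)*(u + 4)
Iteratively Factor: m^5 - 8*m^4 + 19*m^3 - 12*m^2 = (m)*(m^4 - 8*m^3 + 19*m^2 - 12*m) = m*(m - 4)*(m^3 - 4*m^2 + 3*m) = m*(m - 4)*(m - 3)*(m^2 - m) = m^2*(m - 4)*(m - 3)*(m - 1)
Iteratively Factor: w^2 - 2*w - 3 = (w + 1)*(w - 3)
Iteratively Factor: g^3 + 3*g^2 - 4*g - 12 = (g + 2)*(g^2 + g - 6) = (g - 2)*(g + 2)*(g + 3)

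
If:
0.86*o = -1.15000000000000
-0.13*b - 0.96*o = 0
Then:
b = 9.87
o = -1.34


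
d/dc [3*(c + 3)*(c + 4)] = 6*c + 21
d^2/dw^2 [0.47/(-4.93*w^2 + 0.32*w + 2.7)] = (-22.846606*w^2 + 1.482944*w + 0.47*(9.86*w - 0.32)*(19.72*w - 0.64) + 12.51234)/(-4.93*w^2 + 0.32*w + 2.7)^3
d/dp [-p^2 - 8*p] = -2*p - 8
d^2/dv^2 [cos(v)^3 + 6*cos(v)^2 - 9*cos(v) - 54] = 33*cos(v)/4 - 12*cos(2*v) - 9*cos(3*v)/4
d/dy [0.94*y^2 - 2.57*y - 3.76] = 1.88*y - 2.57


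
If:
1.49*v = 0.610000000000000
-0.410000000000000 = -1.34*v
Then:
No Solution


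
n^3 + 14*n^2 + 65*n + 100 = (n + 4)*(n + 5)^2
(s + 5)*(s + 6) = s^2 + 11*s + 30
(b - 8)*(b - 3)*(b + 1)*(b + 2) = b^4 - 8*b^3 - 7*b^2 + 50*b + 48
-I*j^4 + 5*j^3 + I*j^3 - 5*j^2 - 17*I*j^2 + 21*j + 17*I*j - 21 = (j - 3*I)*(j + I)*(j + 7*I)*(-I*j + I)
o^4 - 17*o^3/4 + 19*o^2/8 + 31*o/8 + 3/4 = (o - 3)*(o - 2)*(o + 1/4)*(o + 1/2)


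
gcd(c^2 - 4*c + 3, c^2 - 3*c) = c - 3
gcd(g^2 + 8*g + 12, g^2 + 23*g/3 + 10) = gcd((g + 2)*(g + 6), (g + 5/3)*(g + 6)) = g + 6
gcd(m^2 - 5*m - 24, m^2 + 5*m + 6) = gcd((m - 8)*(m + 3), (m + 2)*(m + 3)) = m + 3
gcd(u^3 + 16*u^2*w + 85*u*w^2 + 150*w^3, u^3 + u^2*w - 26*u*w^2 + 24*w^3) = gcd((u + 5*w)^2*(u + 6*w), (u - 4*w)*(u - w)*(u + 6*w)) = u + 6*w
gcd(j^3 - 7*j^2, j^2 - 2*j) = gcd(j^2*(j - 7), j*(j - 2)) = j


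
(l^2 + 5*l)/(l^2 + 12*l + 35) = l/(l + 7)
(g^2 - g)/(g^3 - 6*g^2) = (g - 1)/(g*(g - 6))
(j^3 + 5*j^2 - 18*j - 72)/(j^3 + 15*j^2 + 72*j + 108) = (j - 4)/(j + 6)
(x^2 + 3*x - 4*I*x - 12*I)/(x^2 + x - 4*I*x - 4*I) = (x + 3)/(x + 1)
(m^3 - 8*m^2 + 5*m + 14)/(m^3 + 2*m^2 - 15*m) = (m^3 - 8*m^2 + 5*m + 14)/(m*(m^2 + 2*m - 15))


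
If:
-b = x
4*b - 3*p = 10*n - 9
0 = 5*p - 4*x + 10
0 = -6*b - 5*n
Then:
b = -75/92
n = 45/46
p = -31/23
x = 75/92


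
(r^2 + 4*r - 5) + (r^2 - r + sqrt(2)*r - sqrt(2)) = 2*r^2 + sqrt(2)*r + 3*r - 5 - sqrt(2)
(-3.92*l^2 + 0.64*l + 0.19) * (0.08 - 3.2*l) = 12.544*l^3 - 2.3616*l^2 - 0.5568*l + 0.0152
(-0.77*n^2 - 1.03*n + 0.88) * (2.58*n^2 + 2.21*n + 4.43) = -1.9866*n^4 - 4.3591*n^3 - 3.417*n^2 - 2.6181*n + 3.8984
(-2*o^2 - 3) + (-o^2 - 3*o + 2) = -3*o^2 - 3*o - 1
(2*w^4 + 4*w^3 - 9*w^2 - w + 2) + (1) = 2*w^4 + 4*w^3 - 9*w^2 - w + 3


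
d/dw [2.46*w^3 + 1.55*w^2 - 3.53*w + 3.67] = 7.38*w^2 + 3.1*w - 3.53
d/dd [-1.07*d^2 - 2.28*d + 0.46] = -2.14*d - 2.28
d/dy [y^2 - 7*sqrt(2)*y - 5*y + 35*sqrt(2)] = 2*y - 7*sqrt(2) - 5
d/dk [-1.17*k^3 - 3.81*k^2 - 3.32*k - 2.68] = -3.51*k^2 - 7.62*k - 3.32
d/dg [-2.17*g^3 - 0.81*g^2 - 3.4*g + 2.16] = -6.51*g^2 - 1.62*g - 3.4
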